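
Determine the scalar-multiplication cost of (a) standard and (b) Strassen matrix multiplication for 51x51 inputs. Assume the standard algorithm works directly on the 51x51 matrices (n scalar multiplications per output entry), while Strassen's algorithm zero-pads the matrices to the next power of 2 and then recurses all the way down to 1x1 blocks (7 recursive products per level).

Matrix multiplication for 51x51 matrices:

Strassen's algorithm requires power-of-2 dimensions. Pad 51x51 to 64x64 (next power of 2).

Standard algorithm: 51^3 = 132651 multiplications
Strassen's algorithm: 7^(log2(64)) = 7^6 = 117649 multiplications
Savings: 132651 - 117649 = 15002 multiplications

Standard: 132651 multiplications (51^3). Strassen: 117649 multiplications (7^6, after padding to 64x64). Strassen reduces 8 recursive multiplications to 7 at each level.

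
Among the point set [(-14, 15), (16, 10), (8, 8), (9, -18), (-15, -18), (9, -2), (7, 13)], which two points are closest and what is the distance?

Computing all pairwise distances among 7 points:

d((-14, 15), (16, 10)) = 30.4138
d((-14, 15), (8, 8)) = 23.0868
d((-14, 15), (9, -18)) = 40.2244
d((-14, 15), (-15, -18)) = 33.0151
d((-14, 15), (9, -2)) = 28.6007
d((-14, 15), (7, 13)) = 21.095
d((16, 10), (8, 8)) = 8.2462
d((16, 10), (9, -18)) = 28.8617
d((16, 10), (-15, -18)) = 41.7732
d((16, 10), (9, -2)) = 13.8924
d((16, 10), (7, 13)) = 9.4868
d((8, 8), (9, -18)) = 26.0192
d((8, 8), (-15, -18)) = 34.7131
d((8, 8), (9, -2)) = 10.0499
d((8, 8), (7, 13)) = 5.099 <-- minimum
d((9, -18), (-15, -18)) = 24.0
d((9, -18), (9, -2)) = 16.0
d((9, -18), (7, 13)) = 31.0644
d((-15, -18), (9, -2)) = 28.8444
d((-15, -18), (7, 13)) = 38.0132
d((9, -2), (7, 13)) = 15.1327

Closest pair: (8, 8) and (7, 13) with distance 5.099

The closest pair is (8, 8) and (7, 13) with Euclidean distance 5.099. For 7 points, brute-force pairwise comparison is shown above. For large n, the divide-and-conquer algorithm (sort by x, recurse on halves, check the dividing strip) achieves O(n log n).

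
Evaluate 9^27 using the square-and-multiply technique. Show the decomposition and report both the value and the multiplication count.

Computing 9^27 by squaring (build up from 9^1; each line after the first costs one multiplication):

9^1 = 9
9^2 = (9^1)^2 = 9^2 = 81
9^3 = 9 * 9^2 = 9 * 81 = 729
9^6 = (9^3)^2 = 729^2 = 531441
9^12 = (9^6)^2 = 531441^2 = 282429536481
9^13 = 9 * 9^12 = 9 * 282429536481 = 2541865828329
9^26 = (9^13)^2 = 2541865828329^2 = 6461081889226673298932241
9^27 = 9 * 9^26 = 9 * 6461081889226673298932241 = 58149737003040059690390169

Result: 58149737003040059690390169
Multiplications needed: 7 (7 lines after 9^1)

9^27 = 58149737003040059690390169. Using exponentiation by squaring, this requires 7 multiplications. The key idea: if the exponent is even, square the half-power; if odd, multiply by the base once.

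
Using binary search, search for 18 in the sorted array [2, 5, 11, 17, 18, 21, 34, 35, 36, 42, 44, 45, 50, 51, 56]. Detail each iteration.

Binary search for 18 in [2, 5, 11, 17, 18, 21, 34, 35, 36, 42, 44, 45, 50, 51, 56]:

lo=0, hi=14, mid=7, arr[mid]=35 -> 35 > 18, search left half
lo=0, hi=6, mid=3, arr[mid]=17 -> 17 < 18, search right half
lo=4, hi=6, mid=5, arr[mid]=21 -> 21 > 18, search left half
lo=4, hi=4, mid=4, arr[mid]=18 -> Found target at index 4!

Binary search finds 18 at index 4 after 4 comparisons. The search repeatedly halves the search space by comparing with the middle element.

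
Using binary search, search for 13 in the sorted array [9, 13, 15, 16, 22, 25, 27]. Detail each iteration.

Binary search for 13 in [9, 13, 15, 16, 22, 25, 27]:

lo=0, hi=6, mid=3, arr[mid]=16 -> 16 > 13, search left half
lo=0, hi=2, mid=1, arr[mid]=13 -> Found target at index 1!

Binary search finds 13 at index 1 after 2 comparisons. The search repeatedly halves the search space by comparing with the middle element.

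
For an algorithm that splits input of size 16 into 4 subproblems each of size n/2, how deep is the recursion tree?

For divide and conquer with division factor 2:

Problem sizes at each level:
Level 0: 16
Level 1: 8
Level 2: 4
Level 3: 2
Level 4: 1

The root is level 0 and the size-1 base case is level 4 (the tree spans levels 0 through 4, i.e. 5 levels counting the root), so the depth is the number of divisions: log_2(16) = 4

The recursion tree depth is log_2(16) = 4. At each level, the problem size is divided by 2, so it takes 4 divisions to reduce to a base case of size 1. The algorithm makes 4 recursive calls at each level.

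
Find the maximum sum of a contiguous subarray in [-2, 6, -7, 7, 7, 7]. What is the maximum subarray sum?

Using Kadane's algorithm on [-2, 6, -7, 7, 7, 7]:

Scanning through the array:
Position 1 (value 6): max_ending_here = 6, max_so_far = 6
Position 2 (value -7): max_ending_here = -1, max_so_far = 6
Position 3 (value 7): max_ending_here = 7, max_so_far = 7
Position 4 (value 7): max_ending_here = 14, max_so_far = 14
Position 5 (value 7): max_ending_here = 21, max_so_far = 21

Maximum subarray: [7, 7, 7]
Maximum sum: 21

The maximum subarray is [7, 7, 7] with sum 21. This subarray runs from index 3 to index 5.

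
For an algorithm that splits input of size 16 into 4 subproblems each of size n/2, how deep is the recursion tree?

For divide and conquer with division factor 2:

Problem sizes at each level:
Level 0: 16
Level 1: 8
Level 2: 4
Level 3: 2
Level 4: 1

The root is level 0 and the size-1 base case is level 4 (the tree spans levels 0 through 4, i.e. 5 levels counting the root), so the depth is the number of divisions: log_2(16) = 4

The recursion tree depth is log_2(16) = 4. At each level, the problem size is divided by 2, so it takes 4 divisions to reduce to a base case of size 1. The algorithm makes 4 recursive calls at each level.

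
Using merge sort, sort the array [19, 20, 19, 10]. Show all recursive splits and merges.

Merge sort trace:

Split: [19, 20, 19, 10] -> [19, 20] and [19, 10]
  Split: [19, 20] -> [19] and [20]
  Merge: [19] + [20] -> [19, 20]
  Split: [19, 10] -> [19] and [10]
  Merge: [19] + [10] -> [10, 19]
Merge: [19, 20] + [10, 19] -> [10, 19, 19, 20]

Final sorted array: [10, 19, 19, 20]

The merge sort proceeds by recursively splitting the array and merging sorted halves.
After all merges, the sorted array is [10, 19, 19, 20].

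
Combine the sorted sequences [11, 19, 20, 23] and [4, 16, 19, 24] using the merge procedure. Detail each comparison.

Merging process:

Compare 11 vs 4: take 4 from right. Merged: [4]
Compare 11 vs 16: take 11 from left. Merged: [4, 11]
Compare 19 vs 16: take 16 from right. Merged: [4, 11, 16]
Compare 19 vs 19: take 19 from left. Merged: [4, 11, 16, 19]
Compare 20 vs 19: take 19 from right. Merged: [4, 11, 16, 19, 19]
Compare 20 vs 24: take 20 from left. Merged: [4, 11, 16, 19, 19, 20]
Compare 23 vs 24: take 23 from left. Merged: [4, 11, 16, 19, 19, 20, 23]
Append remaining from right: [24]. Merged: [4, 11, 16, 19, 19, 20, 23, 24]

Final merged array: [4, 11, 16, 19, 19, 20, 23, 24]
Total comparisons: 7

The merged array is [4, 11, 16, 19, 19, 20, 23, 24], requiring 7 comparisons. The merge step runs in O(n) time where n is the total number of elements.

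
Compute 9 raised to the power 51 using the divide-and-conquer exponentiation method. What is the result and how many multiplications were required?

Computing 9^51 by squaring (build up from 9^1; each line after the first costs one multiplication):

9^1 = 9
9^2 = (9^1)^2 = 9^2 = 81
9^3 = 9 * 9^2 = 9 * 81 = 729
9^6 = (9^3)^2 = 729^2 = 531441
9^12 = (9^6)^2 = 531441^2 = 282429536481
9^24 = (9^12)^2 = 282429536481^2 = 79766443076872509863361
9^25 = 9 * 9^24 = 9 * 79766443076872509863361 = 717897987691852588770249
9^50 = (9^25)^2 = 717897987691852588770249^2 = 515377520732011331036461129765621272702107522001
9^51 = 9 * 9^50 = 9 * 515377520732011331036461129765621272702107522001 = 4638397686588101979328150167890591454318967698009

Result: 4638397686588101979328150167890591454318967698009
Multiplications needed: 8 (8 lines after 9^1)

9^51 = 4638397686588101979328150167890591454318967698009. Using exponentiation by squaring, this requires 8 multiplications. The key idea: if the exponent is even, square the half-power; if odd, multiply by the base once.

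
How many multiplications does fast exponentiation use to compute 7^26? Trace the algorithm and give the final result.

Computing 7^26 by squaring (build up from 7^1; each line after the first costs one multiplication):

7^1 = 7
7^2 = (7^1)^2 = 7^2 = 49
7^3 = 7 * 7^2 = 7 * 49 = 343
7^6 = (7^3)^2 = 343^2 = 117649
7^12 = (7^6)^2 = 117649^2 = 13841287201
7^13 = 7 * 7^12 = 7 * 13841287201 = 96889010407
7^26 = (7^13)^2 = 96889010407^2 = 9387480337647754305649

Result: 9387480337647754305649
Multiplications needed: 6 (6 lines after 7^1)

7^26 = 9387480337647754305649. Using exponentiation by squaring, this requires 6 multiplications. The key idea: if the exponent is even, square the half-power; if odd, multiply by the base once.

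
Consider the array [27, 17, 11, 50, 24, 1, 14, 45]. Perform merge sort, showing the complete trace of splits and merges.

Merge sort trace:

Split: [27, 17, 11, 50, 24, 1, 14, 45] -> [27, 17, 11, 50] and [24, 1, 14, 45]
  Split: [27, 17, 11, 50] -> [27, 17] and [11, 50]
    Split: [27, 17] -> [27] and [17]
    Merge: [27] + [17] -> [17, 27]
    Split: [11, 50] -> [11] and [50]
    Merge: [11] + [50] -> [11, 50]
  Merge: [17, 27] + [11, 50] -> [11, 17, 27, 50]
  Split: [24, 1, 14, 45] -> [24, 1] and [14, 45]
    Split: [24, 1] -> [24] and [1]
    Merge: [24] + [1] -> [1, 24]
    Split: [14, 45] -> [14] and [45]
    Merge: [14] + [45] -> [14, 45]
  Merge: [1, 24] + [14, 45] -> [1, 14, 24, 45]
Merge: [11, 17, 27, 50] + [1, 14, 24, 45] -> [1, 11, 14, 17, 24, 27, 45, 50]

Final sorted array: [1, 11, 14, 17, 24, 27, 45, 50]

The merge sort proceeds by recursively splitting the array and merging sorted halves.
After all merges, the sorted array is [1, 11, 14, 17, 24, 27, 45, 50].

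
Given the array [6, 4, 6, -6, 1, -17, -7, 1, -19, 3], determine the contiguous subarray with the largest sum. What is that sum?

Using Kadane's algorithm on [6, 4, 6, -6, 1, -17, -7, 1, -19, 3]:

Scanning through the array:
Position 1 (value 4): max_ending_here = 10, max_so_far = 10
Position 2 (value 6): max_ending_here = 16, max_so_far = 16
Position 3 (value -6): max_ending_here = 10, max_so_far = 16
Position 4 (value 1): max_ending_here = 11, max_so_far = 16
Position 5 (value -17): max_ending_here = -6, max_so_far = 16
Position 6 (value -7): max_ending_here = -7, max_so_far = 16
Position 7 (value 1): max_ending_here = 1, max_so_far = 16
Position 8 (value -19): max_ending_here = -18, max_so_far = 16
Position 9 (value 3): max_ending_here = 3, max_so_far = 16

Maximum subarray: [6, 4, 6]
Maximum sum: 16

The maximum subarray is [6, 4, 6] with sum 16. This subarray runs from index 0 to index 2.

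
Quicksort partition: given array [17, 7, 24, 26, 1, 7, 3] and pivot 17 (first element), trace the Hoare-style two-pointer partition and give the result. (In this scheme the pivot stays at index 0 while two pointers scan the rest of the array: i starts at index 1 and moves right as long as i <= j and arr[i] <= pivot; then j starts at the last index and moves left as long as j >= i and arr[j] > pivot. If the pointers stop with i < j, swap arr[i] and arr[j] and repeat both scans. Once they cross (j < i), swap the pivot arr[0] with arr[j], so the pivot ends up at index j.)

Hoare-style two-pointer partition with pivot = 17:

Initial array: [17, 7, 24, 26, 1, 7, 3]

Pointers start at i = 1, j = 6.
i stops at index 2 (arr[2]=24 > 17), j stops at index 6 (arr[6]=3 <= 17): swap arr[2] and arr[6], array becomes [17, 7, 3, 26, 1, 7, 24]
i stops at index 3 (arr[3]=26 > 17), j stops at index 5 (arr[5]=7 <= 17): swap arr[3] and arr[5], array becomes [17, 7, 3, 7, 1, 26, 24]
i ends at 5, j ends at 4: the pointers have crossed (j < i), so scanning stops.

Swap pivot arr[0] with arr[4] to place pivot at position 4: [1, 7, 3, 7, 17, 26, 24]
Pivot position: 4

After partitioning with pivot 17, the array becomes [1, 7, 3, 7, 17, 26, 24]. The pivot is placed at index 4. All elements to the left of the pivot are <= 17, and all elements to the right are > 17.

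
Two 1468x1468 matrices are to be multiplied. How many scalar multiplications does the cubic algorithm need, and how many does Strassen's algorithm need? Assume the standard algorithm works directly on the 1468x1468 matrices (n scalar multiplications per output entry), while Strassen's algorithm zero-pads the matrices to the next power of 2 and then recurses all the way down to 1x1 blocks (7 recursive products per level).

Matrix multiplication for 1468x1468 matrices:

Strassen's algorithm requires power-of-2 dimensions. Pad 1468x1468 to 2048x2048 (next power of 2).

Standard algorithm: 1468^3 = 3163575232 multiplications
Strassen's algorithm: 7^(log2(2048)) = 7^11 = 1977326743 multiplications
Savings: 3163575232 - 1977326743 = 1186248489 multiplications

Standard: 3163575232 multiplications (1468^3). Strassen: 1977326743 multiplications (7^11, after padding to 2048x2048). Strassen reduces 8 recursive multiplications to 7 at each level.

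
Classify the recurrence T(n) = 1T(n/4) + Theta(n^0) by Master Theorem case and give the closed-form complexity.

Master Theorem for T(n) = 1T(n/4) + O(n^0):

a = 1, b = 4, c = 0
log_b(a) = log_4(1) = 0.0000

Case 2: c = 0 = log_4(1) = 0.0000
T(n) = O(n^0 log n) = O(log n)

For T(n) = 1T(n/4) + O(n^0): log_4(1) = 0.0000. This is Case 2 of the Master Theorem (c = log_b(a), equal work at all levels), giving O(log n).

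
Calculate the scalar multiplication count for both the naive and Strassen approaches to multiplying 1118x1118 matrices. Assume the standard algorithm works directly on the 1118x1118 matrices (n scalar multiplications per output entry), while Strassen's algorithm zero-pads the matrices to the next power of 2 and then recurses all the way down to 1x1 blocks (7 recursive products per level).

Matrix multiplication for 1118x1118 matrices:

Strassen's algorithm requires power-of-2 dimensions. Pad 1118x1118 to 2048x2048 (next power of 2).

Standard algorithm: 1118^3 = 1397415032 multiplications
Strassen's algorithm: 7^(log2(2048)) = 7^11 = 1977326743 multiplications
Difference: 1397415032 - 1977326743 = -579911711 (Strassen uses MORE here due to padding overhead — for small or just-over-power-of-2 n, padding can outweigh the per-level savings)

Standard: 1397415032 multiplications (1118^3). Strassen: 1977326743 multiplications (7^11, after padding to 2048x2048). Strassen reduces 8 recursive multiplications to 7 at each level.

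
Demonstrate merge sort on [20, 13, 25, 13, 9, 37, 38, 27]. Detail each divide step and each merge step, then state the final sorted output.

Merge sort trace:

Split: [20, 13, 25, 13, 9, 37, 38, 27] -> [20, 13, 25, 13] and [9, 37, 38, 27]
  Split: [20, 13, 25, 13] -> [20, 13] and [25, 13]
    Split: [20, 13] -> [20] and [13]
    Merge: [20] + [13] -> [13, 20]
    Split: [25, 13] -> [25] and [13]
    Merge: [25] + [13] -> [13, 25]
  Merge: [13, 20] + [13, 25] -> [13, 13, 20, 25]
  Split: [9, 37, 38, 27] -> [9, 37] and [38, 27]
    Split: [9, 37] -> [9] and [37]
    Merge: [9] + [37] -> [9, 37]
    Split: [38, 27] -> [38] and [27]
    Merge: [38] + [27] -> [27, 38]
  Merge: [9, 37] + [27, 38] -> [9, 27, 37, 38]
Merge: [13, 13, 20, 25] + [9, 27, 37, 38] -> [9, 13, 13, 20, 25, 27, 37, 38]

Final sorted array: [9, 13, 13, 20, 25, 27, 37, 38]

The merge sort proceeds by recursively splitting the array and merging sorted halves.
After all merges, the sorted array is [9, 13, 13, 20, 25, 27, 37, 38].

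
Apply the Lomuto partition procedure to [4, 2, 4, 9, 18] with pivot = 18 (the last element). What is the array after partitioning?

Lomuto partition with pivot = 18:

Initial array: [4, 2, 4, 9, 18]

arr[0]=4 <= 18: swap with position 0, array becomes [4, 2, 4, 9, 18]
arr[1]=2 <= 18: swap with position 1, array becomes [4, 2, 4, 9, 18]
arr[2]=4 <= 18: swap with position 2, array becomes [4, 2, 4, 9, 18]
arr[3]=9 <= 18: swap with position 3, array becomes [4, 2, 4, 9, 18]

Place pivot at position 4: [4, 2, 4, 9, 18]
Pivot position: 4

After partitioning with pivot 18, the array becomes [4, 2, 4, 9, 18]. The pivot is placed at index 4. All elements to the left of the pivot are <= 18, and all elements to the right are > 18.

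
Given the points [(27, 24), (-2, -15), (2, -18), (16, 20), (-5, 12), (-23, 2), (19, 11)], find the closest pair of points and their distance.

Computing all pairwise distances among 7 points:

d((27, 24), (-2, -15)) = 48.6004
d((27, 24), (2, -18)) = 48.8774
d((27, 24), (16, 20)) = 11.7047
d((27, 24), (-5, 12)) = 34.176
d((27, 24), (-23, 2)) = 54.626
d((27, 24), (19, 11)) = 15.2643
d((-2, -15), (2, -18)) = 5.0 <-- minimum
d((-2, -15), (16, 20)) = 39.3573
d((-2, -15), (-5, 12)) = 27.1662
d((-2, -15), (-23, 2)) = 27.0185
d((-2, -15), (19, 11)) = 33.4215
d((2, -18), (16, 20)) = 40.4969
d((2, -18), (-5, 12)) = 30.8058
d((2, -18), (-23, 2)) = 32.0156
d((2, -18), (19, 11)) = 33.6155
d((16, 20), (-5, 12)) = 22.4722
d((16, 20), (-23, 2)) = 42.9535
d((16, 20), (19, 11)) = 9.4868
d((-5, 12), (-23, 2)) = 20.5913
d((-5, 12), (19, 11)) = 24.0208
d((-23, 2), (19, 11)) = 42.9535

Closest pair: (-2, -15) and (2, -18) with distance 5.0

The closest pair is (-2, -15) and (2, -18) with Euclidean distance 5.0. For 7 points, brute-force pairwise comparison is shown above. For large n, the divide-and-conquer algorithm (sort by x, recurse on halves, check the dividing strip) achieves O(n log n).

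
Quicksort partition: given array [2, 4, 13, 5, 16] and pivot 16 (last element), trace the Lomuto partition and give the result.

Lomuto partition with pivot = 16:

Initial array: [2, 4, 13, 5, 16]

arr[0]=2 <= 16: swap with position 0, array becomes [2, 4, 13, 5, 16]
arr[1]=4 <= 16: swap with position 1, array becomes [2, 4, 13, 5, 16]
arr[2]=13 <= 16: swap with position 2, array becomes [2, 4, 13, 5, 16]
arr[3]=5 <= 16: swap with position 3, array becomes [2, 4, 13, 5, 16]

Place pivot at position 4: [2, 4, 13, 5, 16]
Pivot position: 4

After partitioning with pivot 16, the array becomes [2, 4, 13, 5, 16]. The pivot is placed at index 4. All elements to the left of the pivot are <= 16, and all elements to the right are > 16.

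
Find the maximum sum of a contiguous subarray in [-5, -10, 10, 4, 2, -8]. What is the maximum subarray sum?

Using Kadane's algorithm on [-5, -10, 10, 4, 2, -8]:

Scanning through the array:
Position 1 (value -10): max_ending_here = -10, max_so_far = -5
Position 2 (value 10): max_ending_here = 10, max_so_far = 10
Position 3 (value 4): max_ending_here = 14, max_so_far = 14
Position 4 (value 2): max_ending_here = 16, max_so_far = 16
Position 5 (value -8): max_ending_here = 8, max_so_far = 16

Maximum subarray: [10, 4, 2]
Maximum sum: 16

The maximum subarray is [10, 4, 2] with sum 16. This subarray runs from index 2 to index 4.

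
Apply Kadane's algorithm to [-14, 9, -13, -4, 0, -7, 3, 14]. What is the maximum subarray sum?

Using Kadane's algorithm on [-14, 9, -13, -4, 0, -7, 3, 14]:

Scanning through the array:
Position 1 (value 9): max_ending_here = 9, max_so_far = 9
Position 2 (value -13): max_ending_here = -4, max_so_far = 9
Position 3 (value -4): max_ending_here = -4, max_so_far = 9
Position 4 (value 0): max_ending_here = 0, max_so_far = 9
Position 5 (value -7): max_ending_here = -7, max_so_far = 9
Position 6 (value 3): max_ending_here = 3, max_so_far = 9
Position 7 (value 14): max_ending_here = 17, max_so_far = 17

Maximum subarray: [3, 14]
Maximum sum: 17

The maximum subarray is [3, 14] with sum 17. This subarray runs from index 6 to index 7.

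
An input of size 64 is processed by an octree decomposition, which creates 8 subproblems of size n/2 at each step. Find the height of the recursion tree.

For divide and conquer with division factor 2:

Problem sizes at each level:
Level 0: 64
Level 1: 32
Level 2: 16
Level 3: 8
Level 4: 4
Level 5: 2
Level 6: 1

The root is level 0 and the size-1 base case is level 6 (the tree spans levels 0 through 6, i.e. 7 levels counting the root), so the depth is the number of divisions: log_2(64) = 6

The recursion tree depth is log_2(64) = 6. At each level, the problem size is divided by 2, so it takes 6 divisions to reduce to a base case of size 1. The algorithm makes 8 recursive calls at each level.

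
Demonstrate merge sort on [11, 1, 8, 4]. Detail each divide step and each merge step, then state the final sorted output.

Merge sort trace:

Split: [11, 1, 8, 4] -> [11, 1] and [8, 4]
  Split: [11, 1] -> [11] and [1]
  Merge: [11] + [1] -> [1, 11]
  Split: [8, 4] -> [8] and [4]
  Merge: [8] + [4] -> [4, 8]
Merge: [1, 11] + [4, 8] -> [1, 4, 8, 11]

Final sorted array: [1, 4, 8, 11]

The merge sort proceeds by recursively splitting the array and merging sorted halves.
After all merges, the sorted array is [1, 4, 8, 11].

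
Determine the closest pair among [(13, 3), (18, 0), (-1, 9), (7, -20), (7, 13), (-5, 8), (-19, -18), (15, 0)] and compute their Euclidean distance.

Computing all pairwise distances among 8 points:

d((13, 3), (18, 0)) = 5.831
d((13, 3), (-1, 9)) = 15.2315
d((13, 3), (7, -20)) = 23.7697
d((13, 3), (7, 13)) = 11.6619
d((13, 3), (-5, 8)) = 18.6815
d((13, 3), (-19, -18)) = 38.2753
d((13, 3), (15, 0)) = 3.6056
d((18, 0), (-1, 9)) = 21.0238
d((18, 0), (7, -20)) = 22.8254
d((18, 0), (7, 13)) = 17.0294
d((18, 0), (-5, 8)) = 24.3516
d((18, 0), (-19, -18)) = 41.1461
d((18, 0), (15, 0)) = 3.0 <-- minimum
d((-1, 9), (7, -20)) = 30.0832
d((-1, 9), (7, 13)) = 8.9443
d((-1, 9), (-5, 8)) = 4.1231
d((-1, 9), (-19, -18)) = 32.45
d((-1, 9), (15, 0)) = 18.3576
d((7, -20), (7, 13)) = 33.0
d((7, -20), (-5, 8)) = 30.4631
d((7, -20), (-19, -18)) = 26.0768
d((7, -20), (15, 0)) = 21.5407
d((7, 13), (-5, 8)) = 13.0
d((7, 13), (-19, -18)) = 40.4599
d((7, 13), (15, 0)) = 15.2643
d((-5, 8), (-19, -18)) = 29.5296
d((-5, 8), (15, 0)) = 21.5407
d((-19, -18), (15, 0)) = 38.4708

Closest pair: (18, 0) and (15, 0) with distance 3.0

The closest pair is (18, 0) and (15, 0) with Euclidean distance 3.0. For 8 points, brute-force pairwise comparison is shown above. For large n, the divide-and-conquer algorithm (sort by x, recurse on halves, check the dividing strip) achieves O(n log n).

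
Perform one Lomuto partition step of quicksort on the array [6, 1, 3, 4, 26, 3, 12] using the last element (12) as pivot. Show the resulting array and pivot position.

Lomuto partition with pivot = 12:

Initial array: [6, 1, 3, 4, 26, 3, 12]

arr[0]=6 <= 12: swap with position 0, array becomes [6, 1, 3, 4, 26, 3, 12]
arr[1]=1 <= 12: swap with position 1, array becomes [6, 1, 3, 4, 26, 3, 12]
arr[2]=3 <= 12: swap with position 2, array becomes [6, 1, 3, 4, 26, 3, 12]
arr[3]=4 <= 12: swap with position 3, array becomes [6, 1, 3, 4, 26, 3, 12]
arr[4]=26 > 12: no swap
arr[5]=3 <= 12: swap with position 4, array becomes [6, 1, 3, 4, 3, 26, 12]

Place pivot at position 5: [6, 1, 3, 4, 3, 12, 26]
Pivot position: 5

After partitioning with pivot 12, the array becomes [6, 1, 3, 4, 3, 12, 26]. The pivot is placed at index 5. All elements to the left of the pivot are <= 12, and all elements to the right are > 12.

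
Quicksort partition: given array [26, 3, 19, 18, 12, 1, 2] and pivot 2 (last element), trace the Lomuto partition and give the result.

Lomuto partition with pivot = 2:

Initial array: [26, 3, 19, 18, 12, 1, 2]

arr[0]=26 > 2: no swap
arr[1]=3 > 2: no swap
arr[2]=19 > 2: no swap
arr[3]=18 > 2: no swap
arr[4]=12 > 2: no swap
arr[5]=1 <= 2: swap with position 0, array becomes [1, 3, 19, 18, 12, 26, 2]

Place pivot at position 1: [1, 2, 19, 18, 12, 26, 3]
Pivot position: 1

After partitioning with pivot 2, the array becomes [1, 2, 19, 18, 12, 26, 3]. The pivot is placed at index 1. All elements to the left of the pivot are <= 2, and all elements to the right are > 2.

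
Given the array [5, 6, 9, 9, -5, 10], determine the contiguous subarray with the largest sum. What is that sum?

Using Kadane's algorithm on [5, 6, 9, 9, -5, 10]:

Scanning through the array:
Position 1 (value 6): max_ending_here = 11, max_so_far = 11
Position 2 (value 9): max_ending_here = 20, max_so_far = 20
Position 3 (value 9): max_ending_here = 29, max_so_far = 29
Position 4 (value -5): max_ending_here = 24, max_so_far = 29
Position 5 (value 10): max_ending_here = 34, max_so_far = 34

Maximum subarray: [5, 6, 9, 9, -5, 10]
Maximum sum: 34

The maximum subarray is [5, 6, 9, 9, -5, 10] with sum 34. This subarray runs from index 0 to index 5.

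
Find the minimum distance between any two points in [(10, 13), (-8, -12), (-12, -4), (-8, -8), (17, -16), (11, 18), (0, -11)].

Computing all pairwise distances among 7 points:

d((10, 13), (-8, -12)) = 30.8058
d((10, 13), (-12, -4)) = 27.8029
d((10, 13), (-8, -8)) = 27.6586
d((10, 13), (17, -16)) = 29.8329
d((10, 13), (11, 18)) = 5.099
d((10, 13), (0, -11)) = 26.0
d((-8, -12), (-12, -4)) = 8.9443
d((-8, -12), (-8, -8)) = 4.0 <-- minimum
d((-8, -12), (17, -16)) = 25.318
d((-8, -12), (11, 18)) = 35.5106
d((-8, -12), (0, -11)) = 8.0623
d((-12, -4), (-8, -8)) = 5.6569
d((-12, -4), (17, -16)) = 31.3847
d((-12, -4), (11, 18)) = 31.8277
d((-12, -4), (0, -11)) = 13.8924
d((-8, -8), (17, -16)) = 26.2488
d((-8, -8), (11, 18)) = 32.2025
d((-8, -8), (0, -11)) = 8.544
d((17, -16), (11, 18)) = 34.5254
d((17, -16), (0, -11)) = 17.72
d((11, 18), (0, -11)) = 31.0161

Closest pair: (-8, -12) and (-8, -8) with distance 4.0

The closest pair is (-8, -12) and (-8, -8) with Euclidean distance 4.0. For 7 points, brute-force pairwise comparison is shown above. For large n, the divide-and-conquer algorithm (sort by x, recurse on halves, check the dividing strip) achieves O(n log n).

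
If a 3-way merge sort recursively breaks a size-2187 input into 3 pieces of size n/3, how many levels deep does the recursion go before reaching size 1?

For divide and conquer with division factor 3:

Problem sizes at each level:
Level 0: 2187
Level 1: 729
Level 2: 243
Level 3: 81
Level 4: 27
Level 5: 9
Level 6: 3
Level 7: 1

The root is level 0 and the size-1 base case is level 7 (the tree spans levels 0 through 7, i.e. 8 levels counting the root), so the depth is the number of divisions: log_3(2187) = 7

The recursion tree depth is log_3(2187) = 7. At each level, the problem size is divided by 3, so it takes 7 divisions to reduce to a base case of size 1. The algorithm makes 3 recursive calls at each level.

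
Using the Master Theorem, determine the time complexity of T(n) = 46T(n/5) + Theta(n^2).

Master Theorem for T(n) = 46T(n/5) + O(n^2):

a = 46, b = 5, c = 2
log_b(a) = log_5(46) = 2.3789

Case 1: c = 2 < log_5(46) = 2.3789
T(n) = O(n^(log_5 46))

For T(n) = 46T(n/5) + O(n^2): log_5(46) = 2.3789. This is Case 1 of the Master Theorem (c < log_b(a), work dominated by leaves), giving O(n^(log_5 46)).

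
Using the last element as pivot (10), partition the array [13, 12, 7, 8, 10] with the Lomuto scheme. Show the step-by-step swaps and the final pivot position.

Lomuto partition with pivot = 10:

Initial array: [13, 12, 7, 8, 10]

arr[0]=13 > 10: no swap
arr[1]=12 > 10: no swap
arr[2]=7 <= 10: swap with position 0, array becomes [7, 12, 13, 8, 10]
arr[3]=8 <= 10: swap with position 1, array becomes [7, 8, 13, 12, 10]

Place pivot at position 2: [7, 8, 10, 12, 13]
Pivot position: 2

After partitioning with pivot 10, the array becomes [7, 8, 10, 12, 13]. The pivot is placed at index 2. All elements to the left of the pivot are <= 10, and all elements to the right are > 10.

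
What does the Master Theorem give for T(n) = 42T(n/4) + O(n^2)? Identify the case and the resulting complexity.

Master Theorem for T(n) = 42T(n/4) + O(n^2):

a = 42, b = 4, c = 2
log_b(a) = log_4(42) = 2.6962

Case 1: c = 2 < log_4(42) = 2.6962
T(n) = O(n^(log_4 42))

For T(n) = 42T(n/4) + O(n^2): log_4(42) = 2.6962. This is Case 1 of the Master Theorem (c < log_b(a), work dominated by leaves), giving O(n^(log_4 42)).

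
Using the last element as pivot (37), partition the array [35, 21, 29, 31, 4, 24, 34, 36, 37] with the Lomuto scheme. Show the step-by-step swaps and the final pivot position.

Lomuto partition with pivot = 37:

Initial array: [35, 21, 29, 31, 4, 24, 34, 36, 37]

arr[0]=35 <= 37: swap with position 0, array becomes [35, 21, 29, 31, 4, 24, 34, 36, 37]
arr[1]=21 <= 37: swap with position 1, array becomes [35, 21, 29, 31, 4, 24, 34, 36, 37]
arr[2]=29 <= 37: swap with position 2, array becomes [35, 21, 29, 31, 4, 24, 34, 36, 37]
arr[3]=31 <= 37: swap with position 3, array becomes [35, 21, 29, 31, 4, 24, 34, 36, 37]
arr[4]=4 <= 37: swap with position 4, array becomes [35, 21, 29, 31, 4, 24, 34, 36, 37]
arr[5]=24 <= 37: swap with position 5, array becomes [35, 21, 29, 31, 4, 24, 34, 36, 37]
arr[6]=34 <= 37: swap with position 6, array becomes [35, 21, 29, 31, 4, 24, 34, 36, 37]
arr[7]=36 <= 37: swap with position 7, array becomes [35, 21, 29, 31, 4, 24, 34, 36, 37]

Place pivot at position 8: [35, 21, 29, 31, 4, 24, 34, 36, 37]
Pivot position: 8

After partitioning with pivot 37, the array becomes [35, 21, 29, 31, 4, 24, 34, 36, 37]. The pivot is placed at index 8. All elements to the left of the pivot are <= 37, and all elements to the right are > 37.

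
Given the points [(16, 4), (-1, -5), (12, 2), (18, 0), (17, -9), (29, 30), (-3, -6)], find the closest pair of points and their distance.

Computing all pairwise distances among 7 points:

d((16, 4), (-1, -5)) = 19.2354
d((16, 4), (12, 2)) = 4.4721
d((16, 4), (18, 0)) = 4.4721
d((16, 4), (17, -9)) = 13.0384
d((16, 4), (29, 30)) = 29.0689
d((16, 4), (-3, -6)) = 21.4709
d((-1, -5), (12, 2)) = 14.7648
d((-1, -5), (18, 0)) = 19.6469
d((-1, -5), (17, -9)) = 18.4391
d((-1, -5), (29, 30)) = 46.0977
d((-1, -5), (-3, -6)) = 2.2361 <-- minimum
d((12, 2), (18, 0)) = 6.3246
d((12, 2), (17, -9)) = 12.083
d((12, 2), (29, 30)) = 32.7567
d((12, 2), (-3, -6)) = 17.0
d((18, 0), (17, -9)) = 9.0554
d((18, 0), (29, 30)) = 31.9531
d((18, 0), (-3, -6)) = 21.8403
d((17, -9), (29, 30)) = 40.8044
d((17, -9), (-3, -6)) = 20.2237
d((29, 30), (-3, -6)) = 48.1664

Closest pair: (-1, -5) and (-3, -6) with distance 2.2361

The closest pair is (-1, -5) and (-3, -6) with Euclidean distance 2.2361. For 7 points, brute-force pairwise comparison is shown above. For large n, the divide-and-conquer algorithm (sort by x, recurse on halves, check the dividing strip) achieves O(n log n).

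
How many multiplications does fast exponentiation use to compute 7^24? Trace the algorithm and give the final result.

Computing 7^24 by squaring (build up from 7^1; each line after the first costs one multiplication):

7^1 = 7
7^2 = (7^1)^2 = 7^2 = 49
7^3 = 7 * 7^2 = 7 * 49 = 343
7^6 = (7^3)^2 = 343^2 = 117649
7^12 = (7^6)^2 = 117649^2 = 13841287201
7^24 = (7^12)^2 = 13841287201^2 = 191581231380566414401

Result: 191581231380566414401
Multiplications needed: 5 (5 lines after 7^1)

7^24 = 191581231380566414401. Using exponentiation by squaring, this requires 5 multiplications. The key idea: if the exponent is even, square the half-power; if odd, multiply by the base once.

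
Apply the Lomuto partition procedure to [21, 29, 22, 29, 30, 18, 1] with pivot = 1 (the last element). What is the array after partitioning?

Lomuto partition with pivot = 1:

Initial array: [21, 29, 22, 29, 30, 18, 1]

arr[0]=21 > 1: no swap
arr[1]=29 > 1: no swap
arr[2]=22 > 1: no swap
arr[3]=29 > 1: no swap
arr[4]=30 > 1: no swap
arr[5]=18 > 1: no swap

Place pivot at position 0: [1, 29, 22, 29, 30, 18, 21]
Pivot position: 0

After partitioning with pivot 1, the array becomes [1, 29, 22, 29, 30, 18, 21]. The pivot is placed at index 0. All elements to the left of the pivot are <= 1, and all elements to the right are > 1.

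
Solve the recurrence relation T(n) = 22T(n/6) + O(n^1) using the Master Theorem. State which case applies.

Master Theorem for T(n) = 22T(n/6) + O(n^1):

a = 22, b = 6, c = 1
log_b(a) = log_6(22) = 1.7251

Case 1: c = 1 < log_6(22) = 1.7251
T(n) = O(n^(log_6 22))

For T(n) = 22T(n/6) + O(n^1): log_6(22) = 1.7251. This is Case 1 of the Master Theorem (c < log_b(a), work dominated by leaves), giving O(n^(log_6 22)).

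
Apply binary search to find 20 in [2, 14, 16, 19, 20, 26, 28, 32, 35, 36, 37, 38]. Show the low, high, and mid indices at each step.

Binary search for 20 in [2, 14, 16, 19, 20, 26, 28, 32, 35, 36, 37, 38]:

lo=0, hi=11, mid=5, arr[mid]=26 -> 26 > 20, search left half
lo=0, hi=4, mid=2, arr[mid]=16 -> 16 < 20, search right half
lo=3, hi=4, mid=3, arr[mid]=19 -> 19 < 20, search right half
lo=4, hi=4, mid=4, arr[mid]=20 -> Found target at index 4!

Binary search finds 20 at index 4 after 4 comparisons. The search repeatedly halves the search space by comparing with the middle element.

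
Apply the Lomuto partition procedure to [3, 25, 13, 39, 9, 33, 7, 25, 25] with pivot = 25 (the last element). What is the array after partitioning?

Lomuto partition with pivot = 25:

Initial array: [3, 25, 13, 39, 9, 33, 7, 25, 25]

arr[0]=3 <= 25: swap with position 0, array becomes [3, 25, 13, 39, 9, 33, 7, 25, 25]
arr[1]=25 <= 25: swap with position 1, array becomes [3, 25, 13, 39, 9, 33, 7, 25, 25]
arr[2]=13 <= 25: swap with position 2, array becomes [3, 25, 13, 39, 9, 33, 7, 25, 25]
arr[3]=39 > 25: no swap
arr[4]=9 <= 25: swap with position 3, array becomes [3, 25, 13, 9, 39, 33, 7, 25, 25]
arr[5]=33 > 25: no swap
arr[6]=7 <= 25: swap with position 4, array becomes [3, 25, 13, 9, 7, 33, 39, 25, 25]
arr[7]=25 <= 25: swap with position 5, array becomes [3, 25, 13, 9, 7, 25, 39, 33, 25]

Place pivot at position 6: [3, 25, 13, 9, 7, 25, 25, 33, 39]
Pivot position: 6

After partitioning with pivot 25, the array becomes [3, 25, 13, 9, 7, 25, 25, 33, 39]. The pivot is placed at index 6. All elements to the left of the pivot are <= 25, and all elements to the right are > 25.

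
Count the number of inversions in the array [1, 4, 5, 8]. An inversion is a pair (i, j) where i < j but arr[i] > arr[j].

Finding inversions in [1, 4, 5, 8]:


Total inversions: 0

The array has 0 inversions. It is already sorted.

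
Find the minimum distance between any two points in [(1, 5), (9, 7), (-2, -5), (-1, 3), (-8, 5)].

Computing all pairwise distances among 5 points:

d((1, 5), (9, 7)) = 8.2462
d((1, 5), (-2, -5)) = 10.4403
d((1, 5), (-1, 3)) = 2.8284 <-- minimum
d((1, 5), (-8, 5)) = 9.0
d((9, 7), (-2, -5)) = 16.2788
d((9, 7), (-1, 3)) = 10.7703
d((9, 7), (-8, 5)) = 17.1172
d((-2, -5), (-1, 3)) = 8.0623
d((-2, -5), (-8, 5)) = 11.6619
d((-1, 3), (-8, 5)) = 7.2801

Closest pair: (1, 5) and (-1, 3) with distance 2.8284

The closest pair is (1, 5) and (-1, 3) with Euclidean distance 2.8284. For 5 points, brute-force pairwise comparison is shown above. For large n, the divide-and-conquer algorithm (sort by x, recurse on halves, check the dividing strip) achieves O(n log n).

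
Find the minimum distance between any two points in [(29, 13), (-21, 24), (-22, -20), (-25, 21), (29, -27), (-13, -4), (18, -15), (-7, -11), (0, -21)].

Computing all pairwise distances among 9 points:

d((29, 13), (-21, 24)) = 51.1957
d((29, 13), (-22, -20)) = 60.7454
d((29, 13), (-25, 21)) = 54.5894
d((29, 13), (29, -27)) = 40.0
d((29, 13), (-13, -4)) = 45.31
d((29, 13), (18, -15)) = 30.0832
d((29, 13), (-7, -11)) = 43.2666
d((29, 13), (0, -21)) = 44.6878
d((-21, 24), (-22, -20)) = 44.0114
d((-21, 24), (-25, 21)) = 5.0 <-- minimum
d((-21, 24), (29, -27)) = 71.4213
d((-21, 24), (-13, -4)) = 29.1204
d((-21, 24), (18, -15)) = 55.1543
d((-21, 24), (-7, -11)) = 37.6962
d((-21, 24), (0, -21)) = 49.6588
d((-22, -20), (-25, 21)) = 41.1096
d((-22, -20), (29, -27)) = 51.4782
d((-22, -20), (-13, -4)) = 18.3576
d((-22, -20), (18, -15)) = 40.3113
d((-22, -20), (-7, -11)) = 17.4929
d((-22, -20), (0, -21)) = 22.0227
d((-25, 21), (29, -27)) = 72.2496
d((-25, 21), (-13, -4)) = 27.7308
d((-25, 21), (18, -15)) = 56.0803
d((-25, 21), (-7, -11)) = 36.7151
d((-25, 21), (0, -21)) = 48.8774
d((29, -27), (-13, -4)) = 47.8853
d((29, -27), (18, -15)) = 16.2788
d((29, -27), (-7, -11)) = 39.3954
d((29, -27), (0, -21)) = 29.6142
d((-13, -4), (18, -15)) = 32.8938
d((-13, -4), (-7, -11)) = 9.2195
d((-13, -4), (0, -21)) = 21.4009
d((18, -15), (-7, -11)) = 25.318
d((18, -15), (0, -21)) = 18.9737
d((-7, -11), (0, -21)) = 12.2066

Closest pair: (-21, 24) and (-25, 21) with distance 5.0

The closest pair is (-21, 24) and (-25, 21) with Euclidean distance 5.0. For 9 points, brute-force pairwise comparison is shown above. For large n, the divide-and-conquer algorithm (sort by x, recurse on halves, check the dividing strip) achieves O(n log n).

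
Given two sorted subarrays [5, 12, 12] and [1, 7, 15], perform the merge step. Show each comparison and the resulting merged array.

Merging process:

Compare 5 vs 1: take 1 from right. Merged: [1]
Compare 5 vs 7: take 5 from left. Merged: [1, 5]
Compare 12 vs 7: take 7 from right. Merged: [1, 5, 7]
Compare 12 vs 15: take 12 from left. Merged: [1, 5, 7, 12]
Compare 12 vs 15: take 12 from left. Merged: [1, 5, 7, 12, 12]
Append remaining from right: [15]. Merged: [1, 5, 7, 12, 12, 15]

Final merged array: [1, 5, 7, 12, 12, 15]
Total comparisons: 5

The merged array is [1, 5, 7, 12, 12, 15], requiring 5 comparisons. The merge step runs in O(n) time where n is the total number of elements.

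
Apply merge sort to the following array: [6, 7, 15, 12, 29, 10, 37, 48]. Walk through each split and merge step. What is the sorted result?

Merge sort trace:

Split: [6, 7, 15, 12, 29, 10, 37, 48] -> [6, 7, 15, 12] and [29, 10, 37, 48]
  Split: [6, 7, 15, 12] -> [6, 7] and [15, 12]
    Split: [6, 7] -> [6] and [7]
    Merge: [6] + [7] -> [6, 7]
    Split: [15, 12] -> [15] and [12]
    Merge: [15] + [12] -> [12, 15]
  Merge: [6, 7] + [12, 15] -> [6, 7, 12, 15]
  Split: [29, 10, 37, 48] -> [29, 10] and [37, 48]
    Split: [29, 10] -> [29] and [10]
    Merge: [29] + [10] -> [10, 29]
    Split: [37, 48] -> [37] and [48]
    Merge: [37] + [48] -> [37, 48]
  Merge: [10, 29] + [37, 48] -> [10, 29, 37, 48]
Merge: [6, 7, 12, 15] + [10, 29, 37, 48] -> [6, 7, 10, 12, 15, 29, 37, 48]

Final sorted array: [6, 7, 10, 12, 15, 29, 37, 48]

The merge sort proceeds by recursively splitting the array and merging sorted halves.
After all merges, the sorted array is [6, 7, 10, 12, 15, 29, 37, 48].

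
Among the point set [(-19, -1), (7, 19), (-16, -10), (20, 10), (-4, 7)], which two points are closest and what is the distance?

Computing all pairwise distances among 5 points:

d((-19, -1), (7, 19)) = 32.8024
d((-19, -1), (-16, -10)) = 9.4868 <-- minimum
d((-19, -1), (20, 10)) = 40.5216
d((-19, -1), (-4, 7)) = 17.0
d((7, 19), (-16, -10)) = 37.0135
d((7, 19), (20, 10)) = 15.8114
d((7, 19), (-4, 7)) = 16.2788
d((-16, -10), (20, 10)) = 41.1825
d((-16, -10), (-4, 7)) = 20.8087
d((20, 10), (-4, 7)) = 24.1868

Closest pair: (-19, -1) and (-16, -10) with distance 9.4868

The closest pair is (-19, -1) and (-16, -10) with Euclidean distance 9.4868. For 5 points, brute-force pairwise comparison is shown above. For large n, the divide-and-conquer algorithm (sort by x, recurse on halves, check the dividing strip) achieves O(n log n).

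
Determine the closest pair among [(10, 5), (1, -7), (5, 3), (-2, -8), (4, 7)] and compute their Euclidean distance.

Computing all pairwise distances among 5 points:

d((10, 5), (1, -7)) = 15.0
d((10, 5), (5, 3)) = 5.3852
d((10, 5), (-2, -8)) = 17.6918
d((10, 5), (4, 7)) = 6.3246
d((1, -7), (5, 3)) = 10.7703
d((1, -7), (-2, -8)) = 3.1623 <-- minimum
d((1, -7), (4, 7)) = 14.3178
d((5, 3), (-2, -8)) = 13.0384
d((5, 3), (4, 7)) = 4.1231
d((-2, -8), (4, 7)) = 16.1555

Closest pair: (1, -7) and (-2, -8) with distance 3.1623

The closest pair is (1, -7) and (-2, -8) with Euclidean distance 3.1623. For 5 points, brute-force pairwise comparison is shown above. For large n, the divide-and-conquer algorithm (sort by x, recurse on halves, check the dividing strip) achieves O(n log n).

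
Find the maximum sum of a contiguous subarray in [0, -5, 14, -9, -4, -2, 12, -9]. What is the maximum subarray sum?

Using Kadane's algorithm on [0, -5, 14, -9, -4, -2, 12, -9]:

Scanning through the array:
Position 1 (value -5): max_ending_here = -5, max_so_far = 0
Position 2 (value 14): max_ending_here = 14, max_so_far = 14
Position 3 (value -9): max_ending_here = 5, max_so_far = 14
Position 4 (value -4): max_ending_here = 1, max_so_far = 14
Position 5 (value -2): max_ending_here = -1, max_so_far = 14
Position 6 (value 12): max_ending_here = 12, max_so_far = 14
Position 7 (value -9): max_ending_here = 3, max_so_far = 14

Maximum subarray: [14]
Maximum sum: 14

The maximum subarray is [14] with sum 14. This subarray runs from index 2 to index 2.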